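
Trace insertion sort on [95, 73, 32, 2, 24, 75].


Initial: [95, 73, 32, 2, 24, 75]
Insert 73: [73, 95, 32, 2, 24, 75]
Insert 32: [32, 73, 95, 2, 24, 75]
Insert 2: [2, 32, 73, 95, 24, 75]
Insert 24: [2, 24, 32, 73, 95, 75]
Insert 75: [2, 24, 32, 73, 75, 95]

Sorted: [2, 24, 32, 73, 75, 95]


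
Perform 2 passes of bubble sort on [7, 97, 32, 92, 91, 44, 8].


Initial: [7, 97, 32, 92, 91, 44, 8]
Pass 1: [7, 32, 92, 91, 44, 8, 97] (5 swaps)
Pass 2: [7, 32, 91, 44, 8, 92, 97] (3 swaps)

After 2 passes: [7, 32, 91, 44, 8, 92, 97]


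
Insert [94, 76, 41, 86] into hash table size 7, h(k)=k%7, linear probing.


Insert 94: h=3 -> slot 3
Insert 76: h=6 -> slot 6
Insert 41: h=6, 1 probes -> slot 0
Insert 86: h=2 -> slot 2

Table: [41, None, 86, 94, None, None, 76]


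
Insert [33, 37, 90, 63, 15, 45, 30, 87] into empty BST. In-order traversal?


Insert 33: root
Insert 37: R from 33
Insert 90: R from 33 -> R from 37
Insert 63: R from 33 -> R from 37 -> L from 90
Insert 15: L from 33
Insert 45: R from 33 -> R from 37 -> L from 90 -> L from 63
Insert 30: L from 33 -> R from 15
Insert 87: R from 33 -> R from 37 -> L from 90 -> R from 63

In-order: [15, 30, 33, 37, 45, 63, 87, 90]


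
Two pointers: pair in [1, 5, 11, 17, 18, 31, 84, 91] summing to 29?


lo=0(1)+hi=7(91)=92
lo=0(1)+hi=6(84)=85
lo=0(1)+hi=5(31)=32
lo=0(1)+hi=4(18)=19
lo=1(5)+hi=4(18)=23
lo=2(11)+hi=4(18)=29

Yes: 11+18=29


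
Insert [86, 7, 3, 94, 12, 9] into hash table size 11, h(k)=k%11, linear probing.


Insert 86: h=9 -> slot 9
Insert 7: h=7 -> slot 7
Insert 3: h=3 -> slot 3
Insert 94: h=6 -> slot 6
Insert 12: h=1 -> slot 1
Insert 9: h=9, 1 probes -> slot 10

Table: [None, 12, None, 3, None, None, 94, 7, None, 86, 9]


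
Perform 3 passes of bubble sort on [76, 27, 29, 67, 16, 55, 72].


Initial: [76, 27, 29, 67, 16, 55, 72]
Pass 1: [27, 29, 67, 16, 55, 72, 76] (6 swaps)
Pass 2: [27, 29, 16, 55, 67, 72, 76] (2 swaps)
Pass 3: [27, 16, 29, 55, 67, 72, 76] (1 swaps)

After 3 passes: [27, 16, 29, 55, 67, 72, 76]


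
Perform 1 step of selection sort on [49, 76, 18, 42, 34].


Initial: [49, 76, 18, 42, 34]
Step 1: min=18 at 2
  Swap: [18, 76, 49, 42, 34]

After 1 step: [18, 76, 49, 42, 34]


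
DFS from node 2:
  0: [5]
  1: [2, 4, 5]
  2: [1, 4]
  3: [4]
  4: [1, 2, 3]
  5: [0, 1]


Visit 2, push [4, 1]
Visit 1, push [5, 4]
Visit 4, push [3]
Visit 3, push []
Visit 5, push [0]
Visit 0, push []

DFS order: [2, 1, 4, 3, 5, 0]


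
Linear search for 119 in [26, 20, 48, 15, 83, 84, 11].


i=0: 26!=119
i=1: 20!=119
i=2: 48!=119
i=3: 15!=119
i=4: 83!=119
i=5: 84!=119
i=6: 11!=119

Not found, 7 comps


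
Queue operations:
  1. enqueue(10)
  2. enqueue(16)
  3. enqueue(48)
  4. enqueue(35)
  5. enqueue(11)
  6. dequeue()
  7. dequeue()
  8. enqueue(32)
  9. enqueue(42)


enqueue(10) -> [10]
enqueue(16) -> [10, 16]
enqueue(48) -> [10, 16, 48]
enqueue(35) -> [10, 16, 48, 35]
enqueue(11) -> [10, 16, 48, 35, 11]
dequeue()->10, [16, 48, 35, 11]
dequeue()->16, [48, 35, 11]
enqueue(32) -> [48, 35, 11, 32]
enqueue(42) -> [48, 35, 11, 32, 42]

Final queue: [48, 35, 11, 32, 42]


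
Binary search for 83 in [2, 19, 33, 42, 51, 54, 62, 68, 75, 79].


Step 1: lo=0, hi=9, mid=4, val=51
Step 2: lo=5, hi=9, mid=7, val=68
Step 3: lo=8, hi=9, mid=8, val=75
Step 4: lo=9, hi=9, mid=9, val=79

Not found


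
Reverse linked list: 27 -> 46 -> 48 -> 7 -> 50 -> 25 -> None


Step 1: curr=27, set curr.next=prev(None) | reversed so far: 27
Step 2: curr=46, set curr.next=prev(27) | reversed so far: 46 -> 27
Step 3: curr=48, set curr.next=prev(46) | reversed so far: 48 -> 46 -> 27
Step 4: curr=7, set curr.next=prev(48) | reversed so far: 7 -> 48 -> 46 -> 27
Step 5: curr=50, set curr.next=prev(7) | reversed so far: 50 -> 7 -> 48 -> 46 -> 27
Step 6: curr=25, set curr.next=prev(50) | reversed so far: 25 -> 50 -> 7 -> 48 -> 46 -> 27

25 -> 50 -> 7 -> 48 -> 46 -> 27 -> None


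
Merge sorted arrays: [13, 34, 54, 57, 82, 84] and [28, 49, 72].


Take 13 from A
Take 28 from B
Take 34 from A
Take 49 from B
Take 54 from A
Take 57 from A
Take 72 from B

Merged: [13, 28, 34, 49, 54, 57, 72, 82, 84]


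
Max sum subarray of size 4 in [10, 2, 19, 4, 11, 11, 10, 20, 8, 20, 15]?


[0:4]: 35
[1:5]: 36
[2:6]: 45
[3:7]: 36
[4:8]: 52
[5:9]: 49
[6:10]: 58
[7:11]: 63

Max: 63 at [7:11]


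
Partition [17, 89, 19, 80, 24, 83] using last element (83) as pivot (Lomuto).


Pivot: 83
  17 <= 83: advance i (no swap)
  19 <= 83: swap -> [17, 19, 89, 80, 24, 83]
  80 <= 83: swap -> [17, 19, 80, 89, 24, 83]
  24 <= 83: swap -> [17, 19, 80, 24, 89, 83]
Place pivot at 4: [17, 19, 80, 24, 83, 89]

Partitioned: [17, 19, 80, 24, 83, 89]


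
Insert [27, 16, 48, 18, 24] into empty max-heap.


Insert 27: [27]
Insert 16: [27, 16]
Insert 48: [48, 16, 27]
Insert 18: [48, 18, 27, 16]
Insert 24: [48, 24, 27, 16, 18]

Final heap: [48, 24, 27, 16, 18]


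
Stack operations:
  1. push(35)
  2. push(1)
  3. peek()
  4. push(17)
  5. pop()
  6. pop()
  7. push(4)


push(35) -> [35]
push(1) -> [35, 1]
peek()->1
push(17) -> [35, 1, 17]
pop()->17, [35, 1]
pop()->1, [35]
push(4) -> [35, 4]

Final stack: [35, 4]


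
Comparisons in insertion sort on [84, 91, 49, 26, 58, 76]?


Algorithm: insertion sort
Input: [84, 91, 49, 26, 58, 76]
Sorted: [26, 49, 58, 76, 84, 91]

12


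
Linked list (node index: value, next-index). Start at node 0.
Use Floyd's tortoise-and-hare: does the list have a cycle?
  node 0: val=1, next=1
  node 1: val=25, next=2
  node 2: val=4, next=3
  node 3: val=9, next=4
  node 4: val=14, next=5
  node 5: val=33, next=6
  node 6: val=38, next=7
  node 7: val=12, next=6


Floyd's tortoise (slow, +1) and hare (fast, +2):
  init: slow=0, fast=0
  step 1: slow=1, fast=2
  step 2: slow=2, fast=4
  step 3: slow=3, fast=6
  step 4: slow=4, fast=6
  step 5: slow=5, fast=6
  step 6: slow=6, fast=6
  slow == fast at node 6: cycle detected

Cycle: yes


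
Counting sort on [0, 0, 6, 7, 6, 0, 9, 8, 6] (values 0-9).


Input: [0, 0, 6, 7, 6, 0, 9, 8, 6]
Counts: [3, 0, 0, 0, 0, 0, 3, 1, 1, 1]

Sorted: [0, 0, 0, 6, 6, 6, 7, 8, 9]


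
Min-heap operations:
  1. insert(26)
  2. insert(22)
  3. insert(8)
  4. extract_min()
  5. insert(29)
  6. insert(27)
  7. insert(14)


insert(26) -> [26]
insert(22) -> [22, 26]
insert(8) -> [8, 26, 22]
extract_min()->8, [22, 26]
insert(29) -> [22, 26, 29]
insert(27) -> [22, 26, 29, 27]
insert(14) -> [14, 22, 29, 27, 26]

Final heap: [14, 22, 29, 27, 26]


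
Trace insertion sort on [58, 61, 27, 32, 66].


Initial: [58, 61, 27, 32, 66]
Insert 61: [58, 61, 27, 32, 66]
Insert 27: [27, 58, 61, 32, 66]
Insert 32: [27, 32, 58, 61, 66]
Insert 66: [27, 32, 58, 61, 66]

Sorted: [27, 32, 58, 61, 66]


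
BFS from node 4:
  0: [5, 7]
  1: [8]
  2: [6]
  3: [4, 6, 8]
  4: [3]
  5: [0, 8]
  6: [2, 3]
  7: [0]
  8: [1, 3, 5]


Visit 4, enqueue [3]
Visit 3, enqueue [6, 8]
Visit 6, enqueue [2]
Visit 8, enqueue [1, 5]
Visit 2, enqueue []
Visit 1, enqueue []
Visit 5, enqueue [0]
Visit 0, enqueue [7]
Visit 7, enqueue []

BFS order: [4, 3, 6, 8, 2, 1, 5, 0, 7]


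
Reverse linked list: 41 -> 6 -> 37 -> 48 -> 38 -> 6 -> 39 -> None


Step 1: curr=41, set curr.next=prev(None) | reversed so far: 41
Step 2: curr=6, set curr.next=prev(41) | reversed so far: 6 -> 41
Step 3: curr=37, set curr.next=prev(6) | reversed so far: 37 -> 6 -> 41
Step 4: curr=48, set curr.next=prev(37) | reversed so far: 48 -> 37 -> 6 -> 41
Step 5: curr=38, set curr.next=prev(48) | reversed so far: 38 -> 48 -> 37 -> 6 -> 41
Step 6: curr=6, set curr.next=prev(38) | reversed so far: 6 -> 38 -> 48 -> 37 -> 6 -> 41
Step 7: curr=39, set curr.next=prev(6) | reversed so far: 39 -> 6 -> 38 -> 48 -> 37 -> 6 -> 41

39 -> 6 -> 38 -> 48 -> 37 -> 6 -> 41 -> None


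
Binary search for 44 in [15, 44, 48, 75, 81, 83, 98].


Step 1: lo=0, hi=6, mid=3, val=75
Step 2: lo=0, hi=2, mid=1, val=44

Found at index 1


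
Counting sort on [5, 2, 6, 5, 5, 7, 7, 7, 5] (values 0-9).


Input: [5, 2, 6, 5, 5, 7, 7, 7, 5]
Counts: [0, 0, 1, 0, 0, 4, 1, 3, 0, 0]

Sorted: [2, 5, 5, 5, 5, 6, 7, 7, 7]


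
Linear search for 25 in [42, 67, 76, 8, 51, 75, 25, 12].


i=0: 42!=25
i=1: 67!=25
i=2: 76!=25
i=3: 8!=25
i=4: 51!=25
i=5: 75!=25
i=6: 25==25 found!

Found at 6, 7 comps


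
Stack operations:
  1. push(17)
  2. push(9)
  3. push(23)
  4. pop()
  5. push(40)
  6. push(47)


push(17) -> [17]
push(9) -> [17, 9]
push(23) -> [17, 9, 23]
pop()->23, [17, 9]
push(40) -> [17, 9, 40]
push(47) -> [17, 9, 40, 47]

Final stack: [17, 9, 40, 47]


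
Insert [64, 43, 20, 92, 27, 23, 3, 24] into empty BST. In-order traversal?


Insert 64: root
Insert 43: L from 64
Insert 20: L from 64 -> L from 43
Insert 92: R from 64
Insert 27: L from 64 -> L from 43 -> R from 20
Insert 23: L from 64 -> L from 43 -> R from 20 -> L from 27
Insert 3: L from 64 -> L from 43 -> L from 20
Insert 24: L from 64 -> L from 43 -> R from 20 -> L from 27 -> R from 23

In-order: [3, 20, 23, 24, 27, 43, 64, 92]


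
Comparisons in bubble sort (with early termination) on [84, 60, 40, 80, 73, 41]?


Algorithm: bubble sort (with early termination)
Input: [84, 60, 40, 80, 73, 41]
Sorted: [40, 41, 60, 73, 80, 84]

15


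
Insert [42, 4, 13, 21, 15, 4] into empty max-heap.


Insert 42: [42]
Insert 4: [42, 4]
Insert 13: [42, 4, 13]
Insert 21: [42, 21, 13, 4]
Insert 15: [42, 21, 13, 4, 15]
Insert 4: [42, 21, 13, 4, 15, 4]

Final heap: [42, 21, 13, 4, 15, 4]


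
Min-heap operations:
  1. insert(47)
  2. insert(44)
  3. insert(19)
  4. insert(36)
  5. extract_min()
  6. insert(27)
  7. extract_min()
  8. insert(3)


insert(47) -> [47]
insert(44) -> [44, 47]
insert(19) -> [19, 47, 44]
insert(36) -> [19, 36, 44, 47]
extract_min()->19, [36, 47, 44]
insert(27) -> [27, 36, 44, 47]
extract_min()->27, [36, 47, 44]
insert(3) -> [3, 36, 44, 47]

Final heap: [3, 36, 44, 47]


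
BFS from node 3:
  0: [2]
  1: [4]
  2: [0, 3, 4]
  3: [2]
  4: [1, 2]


Visit 3, enqueue [2]
Visit 2, enqueue [0, 4]
Visit 0, enqueue []
Visit 4, enqueue [1]
Visit 1, enqueue []

BFS order: [3, 2, 0, 4, 1]


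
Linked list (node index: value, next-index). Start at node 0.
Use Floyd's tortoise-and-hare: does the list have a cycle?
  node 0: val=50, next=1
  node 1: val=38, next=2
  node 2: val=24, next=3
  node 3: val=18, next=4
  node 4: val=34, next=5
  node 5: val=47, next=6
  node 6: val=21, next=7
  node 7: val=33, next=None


Floyd's tortoise (slow, +1) and hare (fast, +2):
  init: slow=0, fast=0
  step 1: slow=1, fast=2
  step 2: slow=2, fast=4
  step 3: slow=3, fast=6
  step 4: fast 6->7->None, no cycle

Cycle: no


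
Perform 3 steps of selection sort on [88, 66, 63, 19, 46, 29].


Initial: [88, 66, 63, 19, 46, 29]
Step 1: min=19 at 3
  Swap: [19, 66, 63, 88, 46, 29]
Step 2: min=29 at 5
  Swap: [19, 29, 63, 88, 46, 66]
Step 3: min=46 at 4
  Swap: [19, 29, 46, 88, 63, 66]

After 3 steps: [19, 29, 46, 88, 63, 66]


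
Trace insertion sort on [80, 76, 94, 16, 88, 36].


Initial: [80, 76, 94, 16, 88, 36]
Insert 76: [76, 80, 94, 16, 88, 36]
Insert 94: [76, 80, 94, 16, 88, 36]
Insert 16: [16, 76, 80, 94, 88, 36]
Insert 88: [16, 76, 80, 88, 94, 36]
Insert 36: [16, 36, 76, 80, 88, 94]

Sorted: [16, 36, 76, 80, 88, 94]


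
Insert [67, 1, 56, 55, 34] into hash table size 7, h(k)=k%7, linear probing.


Insert 67: h=4 -> slot 4
Insert 1: h=1 -> slot 1
Insert 56: h=0 -> slot 0
Insert 55: h=6 -> slot 6
Insert 34: h=6, 3 probes -> slot 2

Table: [56, 1, 34, None, 67, None, 55]


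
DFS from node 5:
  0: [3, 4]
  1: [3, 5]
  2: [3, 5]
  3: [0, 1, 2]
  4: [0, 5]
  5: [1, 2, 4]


Visit 5, push [4, 2, 1]
Visit 1, push [3]
Visit 3, push [2, 0]
Visit 0, push [4]
Visit 4, push []
Visit 2, push []

DFS order: [5, 1, 3, 0, 4, 2]


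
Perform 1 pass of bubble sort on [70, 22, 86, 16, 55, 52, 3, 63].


Initial: [70, 22, 86, 16, 55, 52, 3, 63]
Pass 1: [22, 70, 16, 55, 52, 3, 63, 86] (6 swaps)

After 1 pass: [22, 70, 16, 55, 52, 3, 63, 86]


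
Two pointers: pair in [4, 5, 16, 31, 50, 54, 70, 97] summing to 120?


lo=0(4)+hi=7(97)=101
lo=1(5)+hi=7(97)=102
lo=2(16)+hi=7(97)=113
lo=3(31)+hi=7(97)=128
lo=3(31)+hi=6(70)=101
lo=4(50)+hi=6(70)=120

Yes: 50+70=120


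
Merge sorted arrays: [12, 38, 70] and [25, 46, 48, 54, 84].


Take 12 from A
Take 25 from B
Take 38 from A
Take 46 from B
Take 48 from B
Take 54 from B
Take 70 from A

Merged: [12, 25, 38, 46, 48, 54, 70, 84]


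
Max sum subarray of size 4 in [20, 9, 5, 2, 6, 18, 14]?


[0:4]: 36
[1:5]: 22
[2:6]: 31
[3:7]: 40

Max: 40 at [3:7]


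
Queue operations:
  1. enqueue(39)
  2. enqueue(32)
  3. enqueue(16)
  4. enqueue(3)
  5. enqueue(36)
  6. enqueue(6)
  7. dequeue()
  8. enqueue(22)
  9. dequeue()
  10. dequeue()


enqueue(39) -> [39]
enqueue(32) -> [39, 32]
enqueue(16) -> [39, 32, 16]
enqueue(3) -> [39, 32, 16, 3]
enqueue(36) -> [39, 32, 16, 3, 36]
enqueue(6) -> [39, 32, 16, 3, 36, 6]
dequeue()->39, [32, 16, 3, 36, 6]
enqueue(22) -> [32, 16, 3, 36, 6, 22]
dequeue()->32, [16, 3, 36, 6, 22]
dequeue()->16, [3, 36, 6, 22]

Final queue: [3, 36, 6, 22]


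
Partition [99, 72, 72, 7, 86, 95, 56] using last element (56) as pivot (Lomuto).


Pivot: 56
  7 <= 56: swap -> [7, 72, 72, 99, 86, 95, 56]
Place pivot at 1: [7, 56, 72, 99, 86, 95, 72]

Partitioned: [7, 56, 72, 99, 86, 95, 72]


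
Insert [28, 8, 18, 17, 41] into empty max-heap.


Insert 28: [28]
Insert 8: [28, 8]
Insert 18: [28, 8, 18]
Insert 17: [28, 17, 18, 8]
Insert 41: [41, 28, 18, 8, 17]

Final heap: [41, 28, 18, 8, 17]


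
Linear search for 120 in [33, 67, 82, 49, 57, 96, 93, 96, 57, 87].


i=0: 33!=120
i=1: 67!=120
i=2: 82!=120
i=3: 49!=120
i=4: 57!=120
i=5: 96!=120
i=6: 93!=120
i=7: 96!=120
i=8: 57!=120
i=9: 87!=120

Not found, 10 comps


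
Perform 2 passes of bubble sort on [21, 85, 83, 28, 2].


Initial: [21, 85, 83, 28, 2]
Pass 1: [21, 83, 28, 2, 85] (3 swaps)
Pass 2: [21, 28, 2, 83, 85] (2 swaps)

After 2 passes: [21, 28, 2, 83, 85]


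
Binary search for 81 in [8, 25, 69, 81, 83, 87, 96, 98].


Step 1: lo=0, hi=7, mid=3, val=81

Found at index 3


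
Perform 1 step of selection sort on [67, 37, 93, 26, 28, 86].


Initial: [67, 37, 93, 26, 28, 86]
Step 1: min=26 at 3
  Swap: [26, 37, 93, 67, 28, 86]

After 1 step: [26, 37, 93, 67, 28, 86]


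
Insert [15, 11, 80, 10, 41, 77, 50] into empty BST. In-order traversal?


Insert 15: root
Insert 11: L from 15
Insert 80: R from 15
Insert 10: L from 15 -> L from 11
Insert 41: R from 15 -> L from 80
Insert 77: R from 15 -> L from 80 -> R from 41
Insert 50: R from 15 -> L from 80 -> R from 41 -> L from 77

In-order: [10, 11, 15, 41, 50, 77, 80]


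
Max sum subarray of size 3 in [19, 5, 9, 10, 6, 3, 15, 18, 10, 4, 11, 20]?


[0:3]: 33
[1:4]: 24
[2:5]: 25
[3:6]: 19
[4:7]: 24
[5:8]: 36
[6:9]: 43
[7:10]: 32
[8:11]: 25
[9:12]: 35

Max: 43 at [6:9]


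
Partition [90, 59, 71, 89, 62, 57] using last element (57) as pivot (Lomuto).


Pivot: 57
Place pivot at 0: [57, 59, 71, 89, 62, 90]

Partitioned: [57, 59, 71, 89, 62, 90]


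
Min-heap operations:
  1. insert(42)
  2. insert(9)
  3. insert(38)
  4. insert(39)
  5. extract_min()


insert(42) -> [42]
insert(9) -> [9, 42]
insert(38) -> [9, 42, 38]
insert(39) -> [9, 39, 38, 42]
extract_min()->9, [38, 39, 42]

Final heap: [38, 39, 42]


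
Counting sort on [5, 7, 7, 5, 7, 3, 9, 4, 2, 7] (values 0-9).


Input: [5, 7, 7, 5, 7, 3, 9, 4, 2, 7]
Counts: [0, 0, 1, 1, 1, 2, 0, 4, 0, 1]

Sorted: [2, 3, 4, 5, 5, 7, 7, 7, 7, 9]


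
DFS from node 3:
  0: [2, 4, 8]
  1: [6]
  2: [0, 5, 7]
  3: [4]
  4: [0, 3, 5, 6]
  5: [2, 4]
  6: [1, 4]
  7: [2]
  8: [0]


Visit 3, push [4]
Visit 4, push [6, 5, 0]
Visit 0, push [8, 2]
Visit 2, push [7, 5]
Visit 5, push []
Visit 7, push []
Visit 8, push []
Visit 6, push [1]
Visit 1, push []

DFS order: [3, 4, 0, 2, 5, 7, 8, 6, 1]


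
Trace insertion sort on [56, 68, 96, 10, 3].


Initial: [56, 68, 96, 10, 3]
Insert 68: [56, 68, 96, 10, 3]
Insert 96: [56, 68, 96, 10, 3]
Insert 10: [10, 56, 68, 96, 3]
Insert 3: [3, 10, 56, 68, 96]

Sorted: [3, 10, 56, 68, 96]


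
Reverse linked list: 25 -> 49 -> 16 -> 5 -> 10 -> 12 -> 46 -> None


Step 1: curr=25, set curr.next=prev(None) | reversed so far: 25
Step 2: curr=49, set curr.next=prev(25) | reversed so far: 49 -> 25
Step 3: curr=16, set curr.next=prev(49) | reversed so far: 16 -> 49 -> 25
Step 4: curr=5, set curr.next=prev(16) | reversed so far: 5 -> 16 -> 49 -> 25
Step 5: curr=10, set curr.next=prev(5) | reversed so far: 10 -> 5 -> 16 -> 49 -> 25
Step 6: curr=12, set curr.next=prev(10) | reversed so far: 12 -> 10 -> 5 -> 16 -> 49 -> 25
Step 7: curr=46, set curr.next=prev(12) | reversed so far: 46 -> 12 -> 10 -> 5 -> 16 -> 49 -> 25

46 -> 12 -> 10 -> 5 -> 16 -> 49 -> 25 -> None


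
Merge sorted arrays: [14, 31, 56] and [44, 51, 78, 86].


Take 14 from A
Take 31 from A
Take 44 from B
Take 51 from B
Take 56 from A

Merged: [14, 31, 44, 51, 56, 78, 86]


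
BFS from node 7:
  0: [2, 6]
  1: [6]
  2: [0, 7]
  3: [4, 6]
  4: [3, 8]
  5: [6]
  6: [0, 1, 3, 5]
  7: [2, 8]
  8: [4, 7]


Visit 7, enqueue [2, 8]
Visit 2, enqueue [0]
Visit 8, enqueue [4]
Visit 0, enqueue [6]
Visit 4, enqueue [3]
Visit 6, enqueue [1, 5]
Visit 3, enqueue []
Visit 1, enqueue []
Visit 5, enqueue []

BFS order: [7, 2, 8, 0, 4, 6, 3, 1, 5]


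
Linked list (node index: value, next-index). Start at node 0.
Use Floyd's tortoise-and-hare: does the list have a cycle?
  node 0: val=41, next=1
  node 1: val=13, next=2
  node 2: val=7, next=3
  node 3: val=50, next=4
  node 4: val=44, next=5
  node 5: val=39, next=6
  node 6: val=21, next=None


Floyd's tortoise (slow, +1) and hare (fast, +2):
  init: slow=0, fast=0
  step 1: slow=1, fast=2
  step 2: slow=2, fast=4
  step 3: slow=3, fast=6
  step 4: fast -> None, no cycle

Cycle: no


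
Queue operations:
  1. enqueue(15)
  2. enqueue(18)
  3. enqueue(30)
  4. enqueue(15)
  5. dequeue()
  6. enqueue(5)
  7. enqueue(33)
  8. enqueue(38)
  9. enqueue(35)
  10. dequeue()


enqueue(15) -> [15]
enqueue(18) -> [15, 18]
enqueue(30) -> [15, 18, 30]
enqueue(15) -> [15, 18, 30, 15]
dequeue()->15, [18, 30, 15]
enqueue(5) -> [18, 30, 15, 5]
enqueue(33) -> [18, 30, 15, 5, 33]
enqueue(38) -> [18, 30, 15, 5, 33, 38]
enqueue(35) -> [18, 30, 15, 5, 33, 38, 35]
dequeue()->18, [30, 15, 5, 33, 38, 35]

Final queue: [30, 15, 5, 33, 38, 35]


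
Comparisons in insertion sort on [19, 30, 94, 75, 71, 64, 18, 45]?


Algorithm: insertion sort
Input: [19, 30, 94, 75, 71, 64, 18, 45]
Sorted: [18, 19, 30, 45, 64, 71, 75, 94]

22


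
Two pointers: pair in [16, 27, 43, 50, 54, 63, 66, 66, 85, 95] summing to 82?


lo=0(16)+hi=9(95)=111
lo=0(16)+hi=8(85)=101
lo=0(16)+hi=7(66)=82

Yes: 16+66=82


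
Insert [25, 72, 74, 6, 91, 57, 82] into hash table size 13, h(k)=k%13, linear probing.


Insert 25: h=12 -> slot 12
Insert 72: h=7 -> slot 7
Insert 74: h=9 -> slot 9
Insert 6: h=6 -> slot 6
Insert 91: h=0 -> slot 0
Insert 57: h=5 -> slot 5
Insert 82: h=4 -> slot 4

Table: [91, None, None, None, 82, 57, 6, 72, None, 74, None, None, 25]


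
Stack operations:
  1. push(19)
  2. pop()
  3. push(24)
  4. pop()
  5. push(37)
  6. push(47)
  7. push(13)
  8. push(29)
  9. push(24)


push(19) -> [19]
pop()->19, []
push(24) -> [24]
pop()->24, []
push(37) -> [37]
push(47) -> [37, 47]
push(13) -> [37, 47, 13]
push(29) -> [37, 47, 13, 29]
push(24) -> [37, 47, 13, 29, 24]

Final stack: [37, 47, 13, 29, 24]


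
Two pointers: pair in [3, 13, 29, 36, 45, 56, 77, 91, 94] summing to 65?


lo=0(3)+hi=8(94)=97
lo=0(3)+hi=7(91)=94
lo=0(3)+hi=6(77)=80
lo=0(3)+hi=5(56)=59
lo=1(13)+hi=5(56)=69
lo=1(13)+hi=4(45)=58
lo=2(29)+hi=4(45)=74
lo=2(29)+hi=3(36)=65

Yes: 29+36=65


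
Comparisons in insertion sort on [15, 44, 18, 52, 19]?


Algorithm: insertion sort
Input: [15, 44, 18, 52, 19]
Sorted: [15, 18, 19, 44, 52]

7


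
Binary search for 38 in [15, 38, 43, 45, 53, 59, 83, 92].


Step 1: lo=0, hi=7, mid=3, val=45
Step 2: lo=0, hi=2, mid=1, val=38

Found at index 1


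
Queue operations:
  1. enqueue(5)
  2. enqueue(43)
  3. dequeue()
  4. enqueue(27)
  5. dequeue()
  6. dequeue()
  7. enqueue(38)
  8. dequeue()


enqueue(5) -> [5]
enqueue(43) -> [5, 43]
dequeue()->5, [43]
enqueue(27) -> [43, 27]
dequeue()->43, [27]
dequeue()->27, []
enqueue(38) -> [38]
dequeue()->38, []

Final queue: []


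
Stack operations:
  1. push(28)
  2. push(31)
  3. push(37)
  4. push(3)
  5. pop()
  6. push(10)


push(28) -> [28]
push(31) -> [28, 31]
push(37) -> [28, 31, 37]
push(3) -> [28, 31, 37, 3]
pop()->3, [28, 31, 37]
push(10) -> [28, 31, 37, 10]

Final stack: [28, 31, 37, 10]


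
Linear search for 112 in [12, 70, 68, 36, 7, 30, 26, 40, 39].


i=0: 12!=112
i=1: 70!=112
i=2: 68!=112
i=3: 36!=112
i=4: 7!=112
i=5: 30!=112
i=6: 26!=112
i=7: 40!=112
i=8: 39!=112

Not found, 9 comps


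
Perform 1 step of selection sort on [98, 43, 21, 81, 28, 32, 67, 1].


Initial: [98, 43, 21, 81, 28, 32, 67, 1]
Step 1: min=1 at 7
  Swap: [1, 43, 21, 81, 28, 32, 67, 98]

After 1 step: [1, 43, 21, 81, 28, 32, 67, 98]


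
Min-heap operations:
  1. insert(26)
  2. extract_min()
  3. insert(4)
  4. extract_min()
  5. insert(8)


insert(26) -> [26]
extract_min()->26, []
insert(4) -> [4]
extract_min()->4, []
insert(8) -> [8]

Final heap: [8]


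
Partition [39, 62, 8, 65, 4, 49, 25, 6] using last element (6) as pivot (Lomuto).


Pivot: 6
  4 <= 6: swap -> [4, 62, 8, 65, 39, 49, 25, 6]
Place pivot at 1: [4, 6, 8, 65, 39, 49, 25, 62]

Partitioned: [4, 6, 8, 65, 39, 49, 25, 62]


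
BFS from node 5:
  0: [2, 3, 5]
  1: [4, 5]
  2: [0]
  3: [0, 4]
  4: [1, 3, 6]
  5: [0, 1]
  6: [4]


Visit 5, enqueue [0, 1]
Visit 0, enqueue [2, 3]
Visit 1, enqueue [4]
Visit 2, enqueue []
Visit 3, enqueue []
Visit 4, enqueue [6]
Visit 6, enqueue []

BFS order: [5, 0, 1, 2, 3, 4, 6]


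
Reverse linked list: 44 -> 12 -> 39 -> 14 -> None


Step 1: curr=44, set curr.next=prev(None) | reversed so far: 44
Step 2: curr=12, set curr.next=prev(44) | reversed so far: 12 -> 44
Step 3: curr=39, set curr.next=prev(12) | reversed so far: 39 -> 12 -> 44
Step 4: curr=14, set curr.next=prev(39) | reversed so far: 14 -> 39 -> 12 -> 44

14 -> 39 -> 12 -> 44 -> None


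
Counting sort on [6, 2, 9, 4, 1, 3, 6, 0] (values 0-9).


Input: [6, 2, 9, 4, 1, 3, 6, 0]
Counts: [1, 1, 1, 1, 1, 0, 2, 0, 0, 1]

Sorted: [0, 1, 2, 3, 4, 6, 6, 9]


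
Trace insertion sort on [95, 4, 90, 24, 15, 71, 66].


Initial: [95, 4, 90, 24, 15, 71, 66]
Insert 4: [4, 95, 90, 24, 15, 71, 66]
Insert 90: [4, 90, 95, 24, 15, 71, 66]
Insert 24: [4, 24, 90, 95, 15, 71, 66]
Insert 15: [4, 15, 24, 90, 95, 71, 66]
Insert 71: [4, 15, 24, 71, 90, 95, 66]
Insert 66: [4, 15, 24, 66, 71, 90, 95]

Sorted: [4, 15, 24, 66, 71, 90, 95]


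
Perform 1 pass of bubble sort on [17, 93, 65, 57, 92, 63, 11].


Initial: [17, 93, 65, 57, 92, 63, 11]
Pass 1: [17, 65, 57, 92, 63, 11, 93] (5 swaps)

After 1 pass: [17, 65, 57, 92, 63, 11, 93]


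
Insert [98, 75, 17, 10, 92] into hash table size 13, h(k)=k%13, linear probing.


Insert 98: h=7 -> slot 7
Insert 75: h=10 -> slot 10
Insert 17: h=4 -> slot 4
Insert 10: h=10, 1 probes -> slot 11
Insert 92: h=1 -> slot 1

Table: [None, 92, None, None, 17, None, None, 98, None, None, 75, 10, None]


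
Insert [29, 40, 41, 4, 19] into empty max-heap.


Insert 29: [29]
Insert 40: [40, 29]
Insert 41: [41, 29, 40]
Insert 4: [41, 29, 40, 4]
Insert 19: [41, 29, 40, 4, 19]

Final heap: [41, 29, 40, 4, 19]


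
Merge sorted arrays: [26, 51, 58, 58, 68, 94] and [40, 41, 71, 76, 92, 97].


Take 26 from A
Take 40 from B
Take 41 from B
Take 51 from A
Take 58 from A
Take 58 from A
Take 68 from A
Take 71 from B
Take 76 from B
Take 92 from B
Take 94 from A

Merged: [26, 40, 41, 51, 58, 58, 68, 71, 76, 92, 94, 97]


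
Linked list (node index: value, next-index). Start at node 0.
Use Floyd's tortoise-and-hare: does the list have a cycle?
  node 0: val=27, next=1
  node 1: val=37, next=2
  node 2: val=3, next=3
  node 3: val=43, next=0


Floyd's tortoise (slow, +1) and hare (fast, +2):
  init: slow=0, fast=0
  step 1: slow=1, fast=2
  step 2: slow=2, fast=0
  step 3: slow=3, fast=2
  step 4: slow=0, fast=0
  slow == fast at node 0: cycle detected

Cycle: yes


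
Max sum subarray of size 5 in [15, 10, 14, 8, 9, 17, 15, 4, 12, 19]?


[0:5]: 56
[1:6]: 58
[2:7]: 63
[3:8]: 53
[4:9]: 57
[5:10]: 67

Max: 67 at [5:10]


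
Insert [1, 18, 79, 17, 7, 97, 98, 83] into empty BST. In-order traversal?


Insert 1: root
Insert 18: R from 1
Insert 79: R from 1 -> R from 18
Insert 17: R from 1 -> L from 18
Insert 7: R from 1 -> L from 18 -> L from 17
Insert 97: R from 1 -> R from 18 -> R from 79
Insert 98: R from 1 -> R from 18 -> R from 79 -> R from 97
Insert 83: R from 1 -> R from 18 -> R from 79 -> L from 97

In-order: [1, 7, 17, 18, 79, 83, 97, 98]


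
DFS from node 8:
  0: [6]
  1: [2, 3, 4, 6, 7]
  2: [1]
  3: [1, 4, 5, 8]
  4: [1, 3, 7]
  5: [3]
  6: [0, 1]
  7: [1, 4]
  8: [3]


Visit 8, push [3]
Visit 3, push [5, 4, 1]
Visit 1, push [7, 6, 4, 2]
Visit 2, push []
Visit 4, push [7]
Visit 7, push []
Visit 6, push [0]
Visit 0, push []
Visit 5, push []

DFS order: [8, 3, 1, 2, 4, 7, 6, 0, 5]


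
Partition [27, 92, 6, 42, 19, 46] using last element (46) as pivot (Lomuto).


Pivot: 46
  27 <= 46: advance i (no swap)
  6 <= 46: swap -> [27, 6, 92, 42, 19, 46]
  42 <= 46: swap -> [27, 6, 42, 92, 19, 46]
  19 <= 46: swap -> [27, 6, 42, 19, 92, 46]
Place pivot at 4: [27, 6, 42, 19, 46, 92]

Partitioned: [27, 6, 42, 19, 46, 92]


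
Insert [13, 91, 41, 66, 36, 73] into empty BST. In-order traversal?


Insert 13: root
Insert 91: R from 13
Insert 41: R from 13 -> L from 91
Insert 66: R from 13 -> L from 91 -> R from 41
Insert 36: R from 13 -> L from 91 -> L from 41
Insert 73: R from 13 -> L from 91 -> R from 41 -> R from 66

In-order: [13, 36, 41, 66, 73, 91]


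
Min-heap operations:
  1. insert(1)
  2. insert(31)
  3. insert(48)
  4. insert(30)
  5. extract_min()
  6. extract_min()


insert(1) -> [1]
insert(31) -> [1, 31]
insert(48) -> [1, 31, 48]
insert(30) -> [1, 30, 48, 31]
extract_min()->1, [30, 31, 48]
extract_min()->30, [31, 48]

Final heap: [31, 48]


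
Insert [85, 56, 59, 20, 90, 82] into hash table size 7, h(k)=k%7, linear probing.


Insert 85: h=1 -> slot 1
Insert 56: h=0 -> slot 0
Insert 59: h=3 -> slot 3
Insert 20: h=6 -> slot 6
Insert 90: h=6, 3 probes -> slot 2
Insert 82: h=5 -> slot 5

Table: [56, 85, 90, 59, None, 82, 20]


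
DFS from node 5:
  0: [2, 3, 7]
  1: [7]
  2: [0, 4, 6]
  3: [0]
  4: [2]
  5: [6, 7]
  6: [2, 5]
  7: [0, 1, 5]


Visit 5, push [7, 6]
Visit 6, push [2]
Visit 2, push [4, 0]
Visit 0, push [7, 3]
Visit 3, push []
Visit 7, push [1]
Visit 1, push []
Visit 4, push []

DFS order: [5, 6, 2, 0, 3, 7, 1, 4]


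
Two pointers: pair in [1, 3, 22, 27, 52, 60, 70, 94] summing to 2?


lo=0(1)+hi=7(94)=95
lo=0(1)+hi=6(70)=71
lo=0(1)+hi=5(60)=61
lo=0(1)+hi=4(52)=53
lo=0(1)+hi=3(27)=28
lo=0(1)+hi=2(22)=23
lo=0(1)+hi=1(3)=4

No pair found


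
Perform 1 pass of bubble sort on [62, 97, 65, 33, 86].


Initial: [62, 97, 65, 33, 86]
Pass 1: [62, 65, 33, 86, 97] (3 swaps)

After 1 pass: [62, 65, 33, 86, 97]


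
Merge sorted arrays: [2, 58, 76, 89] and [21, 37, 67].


Take 2 from A
Take 21 from B
Take 37 from B
Take 58 from A
Take 67 from B

Merged: [2, 21, 37, 58, 67, 76, 89]


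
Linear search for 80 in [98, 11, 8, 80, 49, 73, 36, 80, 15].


i=0: 98!=80
i=1: 11!=80
i=2: 8!=80
i=3: 80==80 found!

Found at 3, 4 comps


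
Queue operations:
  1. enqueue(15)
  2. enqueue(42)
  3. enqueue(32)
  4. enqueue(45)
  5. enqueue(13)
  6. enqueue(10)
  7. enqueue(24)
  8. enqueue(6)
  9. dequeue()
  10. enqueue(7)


enqueue(15) -> [15]
enqueue(42) -> [15, 42]
enqueue(32) -> [15, 42, 32]
enqueue(45) -> [15, 42, 32, 45]
enqueue(13) -> [15, 42, 32, 45, 13]
enqueue(10) -> [15, 42, 32, 45, 13, 10]
enqueue(24) -> [15, 42, 32, 45, 13, 10, 24]
enqueue(6) -> [15, 42, 32, 45, 13, 10, 24, 6]
dequeue()->15, [42, 32, 45, 13, 10, 24, 6]
enqueue(7) -> [42, 32, 45, 13, 10, 24, 6, 7]

Final queue: [42, 32, 45, 13, 10, 24, 6, 7]


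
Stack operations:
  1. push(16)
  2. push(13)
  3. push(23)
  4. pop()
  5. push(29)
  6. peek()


push(16) -> [16]
push(13) -> [16, 13]
push(23) -> [16, 13, 23]
pop()->23, [16, 13]
push(29) -> [16, 13, 29]
peek()->29

Final stack: [16, 13, 29]


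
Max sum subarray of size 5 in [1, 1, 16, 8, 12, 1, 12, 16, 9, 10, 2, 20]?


[0:5]: 38
[1:6]: 38
[2:7]: 49
[3:8]: 49
[4:9]: 50
[5:10]: 48
[6:11]: 49
[7:12]: 57

Max: 57 at [7:12]


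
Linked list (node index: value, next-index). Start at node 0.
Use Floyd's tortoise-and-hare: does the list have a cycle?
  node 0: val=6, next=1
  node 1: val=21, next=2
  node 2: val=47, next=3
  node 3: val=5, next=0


Floyd's tortoise (slow, +1) and hare (fast, +2):
  init: slow=0, fast=0
  step 1: slow=1, fast=2
  step 2: slow=2, fast=0
  step 3: slow=3, fast=2
  step 4: slow=0, fast=0
  slow == fast at node 0: cycle detected

Cycle: yes


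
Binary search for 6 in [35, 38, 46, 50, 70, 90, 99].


Step 1: lo=0, hi=6, mid=3, val=50
Step 2: lo=0, hi=2, mid=1, val=38
Step 3: lo=0, hi=0, mid=0, val=35

Not found


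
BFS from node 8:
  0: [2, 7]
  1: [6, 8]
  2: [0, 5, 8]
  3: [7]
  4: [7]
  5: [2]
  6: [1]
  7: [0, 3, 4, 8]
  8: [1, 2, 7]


Visit 8, enqueue [1, 2, 7]
Visit 1, enqueue [6]
Visit 2, enqueue [0, 5]
Visit 7, enqueue [3, 4]
Visit 6, enqueue []
Visit 0, enqueue []
Visit 5, enqueue []
Visit 3, enqueue []
Visit 4, enqueue []

BFS order: [8, 1, 2, 7, 6, 0, 5, 3, 4]


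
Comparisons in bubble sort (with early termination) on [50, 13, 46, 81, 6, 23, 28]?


Algorithm: bubble sort (with early termination)
Input: [50, 13, 46, 81, 6, 23, 28]
Sorted: [6, 13, 23, 28, 46, 50, 81]

20


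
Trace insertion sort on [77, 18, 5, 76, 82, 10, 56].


Initial: [77, 18, 5, 76, 82, 10, 56]
Insert 18: [18, 77, 5, 76, 82, 10, 56]
Insert 5: [5, 18, 77, 76, 82, 10, 56]
Insert 76: [5, 18, 76, 77, 82, 10, 56]
Insert 82: [5, 18, 76, 77, 82, 10, 56]
Insert 10: [5, 10, 18, 76, 77, 82, 56]
Insert 56: [5, 10, 18, 56, 76, 77, 82]

Sorted: [5, 10, 18, 56, 76, 77, 82]


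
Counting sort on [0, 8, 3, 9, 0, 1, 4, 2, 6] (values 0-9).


Input: [0, 8, 3, 9, 0, 1, 4, 2, 6]
Counts: [2, 1, 1, 1, 1, 0, 1, 0, 1, 1]

Sorted: [0, 0, 1, 2, 3, 4, 6, 8, 9]


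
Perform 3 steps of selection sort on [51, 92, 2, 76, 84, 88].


Initial: [51, 92, 2, 76, 84, 88]
Step 1: min=2 at 2
  Swap: [2, 92, 51, 76, 84, 88]
Step 2: min=51 at 2
  Swap: [2, 51, 92, 76, 84, 88]
Step 3: min=76 at 3
  Swap: [2, 51, 76, 92, 84, 88]

After 3 steps: [2, 51, 76, 92, 84, 88]


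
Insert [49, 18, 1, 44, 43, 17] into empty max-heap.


Insert 49: [49]
Insert 18: [49, 18]
Insert 1: [49, 18, 1]
Insert 44: [49, 44, 1, 18]
Insert 43: [49, 44, 1, 18, 43]
Insert 17: [49, 44, 17, 18, 43, 1]

Final heap: [49, 44, 17, 18, 43, 1]


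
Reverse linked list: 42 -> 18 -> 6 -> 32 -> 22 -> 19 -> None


Step 1: curr=42, set curr.next=prev(None) | reversed so far: 42
Step 2: curr=18, set curr.next=prev(42) | reversed so far: 18 -> 42
Step 3: curr=6, set curr.next=prev(18) | reversed so far: 6 -> 18 -> 42
Step 4: curr=32, set curr.next=prev(6) | reversed so far: 32 -> 6 -> 18 -> 42
Step 5: curr=22, set curr.next=prev(32) | reversed so far: 22 -> 32 -> 6 -> 18 -> 42
Step 6: curr=19, set curr.next=prev(22) | reversed so far: 19 -> 22 -> 32 -> 6 -> 18 -> 42

19 -> 22 -> 32 -> 6 -> 18 -> 42 -> None


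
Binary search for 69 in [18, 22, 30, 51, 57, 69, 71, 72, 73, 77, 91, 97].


Step 1: lo=0, hi=11, mid=5, val=69

Found at index 5


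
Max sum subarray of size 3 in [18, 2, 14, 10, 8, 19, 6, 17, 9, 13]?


[0:3]: 34
[1:4]: 26
[2:5]: 32
[3:6]: 37
[4:7]: 33
[5:8]: 42
[6:9]: 32
[7:10]: 39

Max: 42 at [5:8]


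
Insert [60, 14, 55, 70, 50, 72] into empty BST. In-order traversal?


Insert 60: root
Insert 14: L from 60
Insert 55: L from 60 -> R from 14
Insert 70: R from 60
Insert 50: L from 60 -> R from 14 -> L from 55
Insert 72: R from 60 -> R from 70

In-order: [14, 50, 55, 60, 70, 72]


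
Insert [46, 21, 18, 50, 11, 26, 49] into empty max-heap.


Insert 46: [46]
Insert 21: [46, 21]
Insert 18: [46, 21, 18]
Insert 50: [50, 46, 18, 21]
Insert 11: [50, 46, 18, 21, 11]
Insert 26: [50, 46, 26, 21, 11, 18]
Insert 49: [50, 46, 49, 21, 11, 18, 26]

Final heap: [50, 46, 49, 21, 11, 18, 26]


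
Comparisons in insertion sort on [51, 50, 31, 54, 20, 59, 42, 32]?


Algorithm: insertion sort
Input: [51, 50, 31, 54, 20, 59, 42, 32]
Sorted: [20, 31, 32, 42, 50, 51, 54, 59]

20


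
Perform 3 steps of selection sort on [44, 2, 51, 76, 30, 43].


Initial: [44, 2, 51, 76, 30, 43]
Step 1: min=2 at 1
  Swap: [2, 44, 51, 76, 30, 43]
Step 2: min=30 at 4
  Swap: [2, 30, 51, 76, 44, 43]
Step 3: min=43 at 5
  Swap: [2, 30, 43, 76, 44, 51]

After 3 steps: [2, 30, 43, 76, 44, 51]


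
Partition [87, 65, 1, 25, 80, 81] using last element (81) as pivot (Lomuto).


Pivot: 81
  65 <= 81: swap -> [65, 87, 1, 25, 80, 81]
  1 <= 81: swap -> [65, 1, 87, 25, 80, 81]
  25 <= 81: swap -> [65, 1, 25, 87, 80, 81]
  80 <= 81: swap -> [65, 1, 25, 80, 87, 81]
Place pivot at 4: [65, 1, 25, 80, 81, 87]

Partitioned: [65, 1, 25, 80, 81, 87]


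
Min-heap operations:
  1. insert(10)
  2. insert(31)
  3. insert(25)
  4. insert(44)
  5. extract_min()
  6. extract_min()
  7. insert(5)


insert(10) -> [10]
insert(31) -> [10, 31]
insert(25) -> [10, 31, 25]
insert(44) -> [10, 31, 25, 44]
extract_min()->10, [25, 31, 44]
extract_min()->25, [31, 44]
insert(5) -> [5, 44, 31]

Final heap: [5, 44, 31]


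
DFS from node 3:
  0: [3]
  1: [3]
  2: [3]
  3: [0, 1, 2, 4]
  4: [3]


Visit 3, push [4, 2, 1, 0]
Visit 0, push []
Visit 1, push []
Visit 2, push []
Visit 4, push []

DFS order: [3, 0, 1, 2, 4]


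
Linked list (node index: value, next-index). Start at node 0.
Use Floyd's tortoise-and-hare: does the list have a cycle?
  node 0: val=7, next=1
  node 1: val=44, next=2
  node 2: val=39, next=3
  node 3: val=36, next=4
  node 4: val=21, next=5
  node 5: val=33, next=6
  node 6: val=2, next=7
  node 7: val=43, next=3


Floyd's tortoise (slow, +1) and hare (fast, +2):
  init: slow=0, fast=0
  step 1: slow=1, fast=2
  step 2: slow=2, fast=4
  step 3: slow=3, fast=6
  step 4: slow=4, fast=3
  step 5: slow=5, fast=5
  slow == fast at node 5: cycle detected

Cycle: yes


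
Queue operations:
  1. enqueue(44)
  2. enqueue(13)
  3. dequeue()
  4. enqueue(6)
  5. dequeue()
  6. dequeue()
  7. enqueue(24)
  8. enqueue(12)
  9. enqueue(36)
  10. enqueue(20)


enqueue(44) -> [44]
enqueue(13) -> [44, 13]
dequeue()->44, [13]
enqueue(6) -> [13, 6]
dequeue()->13, [6]
dequeue()->6, []
enqueue(24) -> [24]
enqueue(12) -> [24, 12]
enqueue(36) -> [24, 12, 36]
enqueue(20) -> [24, 12, 36, 20]

Final queue: [24, 12, 36, 20]


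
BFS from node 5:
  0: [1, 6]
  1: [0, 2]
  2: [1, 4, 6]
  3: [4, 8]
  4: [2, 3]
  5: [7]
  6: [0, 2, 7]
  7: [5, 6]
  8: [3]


Visit 5, enqueue [7]
Visit 7, enqueue [6]
Visit 6, enqueue [0, 2]
Visit 0, enqueue [1]
Visit 2, enqueue [4]
Visit 1, enqueue []
Visit 4, enqueue [3]
Visit 3, enqueue [8]
Visit 8, enqueue []

BFS order: [5, 7, 6, 0, 2, 1, 4, 3, 8]


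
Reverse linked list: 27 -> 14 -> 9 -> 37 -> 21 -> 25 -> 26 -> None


Step 1: curr=27, set curr.next=prev(None) | reversed so far: 27
Step 2: curr=14, set curr.next=prev(27) | reversed so far: 14 -> 27
Step 3: curr=9, set curr.next=prev(14) | reversed so far: 9 -> 14 -> 27
Step 4: curr=37, set curr.next=prev(9) | reversed so far: 37 -> 9 -> 14 -> 27
Step 5: curr=21, set curr.next=prev(37) | reversed so far: 21 -> 37 -> 9 -> 14 -> 27
Step 6: curr=25, set curr.next=prev(21) | reversed so far: 25 -> 21 -> 37 -> 9 -> 14 -> 27
Step 7: curr=26, set curr.next=prev(25) | reversed so far: 26 -> 25 -> 21 -> 37 -> 9 -> 14 -> 27

26 -> 25 -> 21 -> 37 -> 9 -> 14 -> 27 -> None


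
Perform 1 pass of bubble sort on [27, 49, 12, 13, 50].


Initial: [27, 49, 12, 13, 50]
Pass 1: [27, 12, 13, 49, 50] (2 swaps)

After 1 pass: [27, 12, 13, 49, 50]


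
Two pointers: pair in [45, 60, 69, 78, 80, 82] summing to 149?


lo=0(45)+hi=5(82)=127
lo=1(60)+hi=5(82)=142
lo=2(69)+hi=5(82)=151
lo=2(69)+hi=4(80)=149

Yes: 69+80=149


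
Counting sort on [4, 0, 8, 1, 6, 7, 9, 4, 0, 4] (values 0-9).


Input: [4, 0, 8, 1, 6, 7, 9, 4, 0, 4]
Counts: [2, 1, 0, 0, 3, 0, 1, 1, 1, 1]

Sorted: [0, 0, 1, 4, 4, 4, 6, 7, 8, 9]


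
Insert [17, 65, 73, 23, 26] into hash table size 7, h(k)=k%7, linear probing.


Insert 17: h=3 -> slot 3
Insert 65: h=2 -> slot 2
Insert 73: h=3, 1 probes -> slot 4
Insert 23: h=2, 3 probes -> slot 5
Insert 26: h=5, 1 probes -> slot 6

Table: [None, None, 65, 17, 73, 23, 26]


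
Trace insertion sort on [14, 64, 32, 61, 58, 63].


Initial: [14, 64, 32, 61, 58, 63]
Insert 64: [14, 64, 32, 61, 58, 63]
Insert 32: [14, 32, 64, 61, 58, 63]
Insert 61: [14, 32, 61, 64, 58, 63]
Insert 58: [14, 32, 58, 61, 64, 63]
Insert 63: [14, 32, 58, 61, 63, 64]

Sorted: [14, 32, 58, 61, 63, 64]


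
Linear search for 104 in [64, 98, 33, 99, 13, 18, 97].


i=0: 64!=104
i=1: 98!=104
i=2: 33!=104
i=3: 99!=104
i=4: 13!=104
i=5: 18!=104
i=6: 97!=104

Not found, 7 comps


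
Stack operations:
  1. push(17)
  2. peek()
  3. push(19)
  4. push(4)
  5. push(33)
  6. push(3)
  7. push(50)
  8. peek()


push(17) -> [17]
peek()->17
push(19) -> [17, 19]
push(4) -> [17, 19, 4]
push(33) -> [17, 19, 4, 33]
push(3) -> [17, 19, 4, 33, 3]
push(50) -> [17, 19, 4, 33, 3, 50]
peek()->50

Final stack: [17, 19, 4, 33, 3, 50]


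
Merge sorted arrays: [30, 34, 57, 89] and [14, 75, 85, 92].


Take 14 from B
Take 30 from A
Take 34 from A
Take 57 from A
Take 75 from B
Take 85 from B
Take 89 from A

Merged: [14, 30, 34, 57, 75, 85, 89, 92]


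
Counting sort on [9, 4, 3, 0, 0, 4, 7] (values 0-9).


Input: [9, 4, 3, 0, 0, 4, 7]
Counts: [2, 0, 0, 1, 2, 0, 0, 1, 0, 1]

Sorted: [0, 0, 3, 4, 4, 7, 9]


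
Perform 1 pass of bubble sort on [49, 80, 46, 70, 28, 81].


Initial: [49, 80, 46, 70, 28, 81]
Pass 1: [49, 46, 70, 28, 80, 81] (3 swaps)

After 1 pass: [49, 46, 70, 28, 80, 81]


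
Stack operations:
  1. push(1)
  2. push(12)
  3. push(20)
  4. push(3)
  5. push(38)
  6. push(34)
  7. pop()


push(1) -> [1]
push(12) -> [1, 12]
push(20) -> [1, 12, 20]
push(3) -> [1, 12, 20, 3]
push(38) -> [1, 12, 20, 3, 38]
push(34) -> [1, 12, 20, 3, 38, 34]
pop()->34, [1, 12, 20, 3, 38]

Final stack: [1, 12, 20, 3, 38]


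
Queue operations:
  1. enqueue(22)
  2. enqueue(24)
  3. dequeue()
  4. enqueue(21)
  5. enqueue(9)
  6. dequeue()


enqueue(22) -> [22]
enqueue(24) -> [22, 24]
dequeue()->22, [24]
enqueue(21) -> [24, 21]
enqueue(9) -> [24, 21, 9]
dequeue()->24, [21, 9]

Final queue: [21, 9]


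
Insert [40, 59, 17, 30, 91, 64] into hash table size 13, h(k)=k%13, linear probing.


Insert 40: h=1 -> slot 1
Insert 59: h=7 -> slot 7
Insert 17: h=4 -> slot 4
Insert 30: h=4, 1 probes -> slot 5
Insert 91: h=0 -> slot 0
Insert 64: h=12 -> slot 12

Table: [91, 40, None, None, 17, 30, None, 59, None, None, None, None, 64]


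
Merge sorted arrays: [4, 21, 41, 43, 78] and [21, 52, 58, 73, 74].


Take 4 from A
Take 21 from A
Take 21 from B
Take 41 from A
Take 43 from A
Take 52 from B
Take 58 from B
Take 73 from B
Take 74 from B

Merged: [4, 21, 21, 41, 43, 52, 58, 73, 74, 78]


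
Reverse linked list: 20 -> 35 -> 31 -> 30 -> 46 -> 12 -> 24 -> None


Step 1: curr=20, set curr.next=prev(None) | reversed so far: 20
Step 2: curr=35, set curr.next=prev(20) | reversed so far: 35 -> 20
Step 3: curr=31, set curr.next=prev(35) | reversed so far: 31 -> 35 -> 20
Step 4: curr=30, set curr.next=prev(31) | reversed so far: 30 -> 31 -> 35 -> 20
Step 5: curr=46, set curr.next=prev(30) | reversed so far: 46 -> 30 -> 31 -> 35 -> 20
Step 6: curr=12, set curr.next=prev(46) | reversed so far: 12 -> 46 -> 30 -> 31 -> 35 -> 20
Step 7: curr=24, set curr.next=prev(12) | reversed so far: 24 -> 12 -> 46 -> 30 -> 31 -> 35 -> 20

24 -> 12 -> 46 -> 30 -> 31 -> 35 -> 20 -> None
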